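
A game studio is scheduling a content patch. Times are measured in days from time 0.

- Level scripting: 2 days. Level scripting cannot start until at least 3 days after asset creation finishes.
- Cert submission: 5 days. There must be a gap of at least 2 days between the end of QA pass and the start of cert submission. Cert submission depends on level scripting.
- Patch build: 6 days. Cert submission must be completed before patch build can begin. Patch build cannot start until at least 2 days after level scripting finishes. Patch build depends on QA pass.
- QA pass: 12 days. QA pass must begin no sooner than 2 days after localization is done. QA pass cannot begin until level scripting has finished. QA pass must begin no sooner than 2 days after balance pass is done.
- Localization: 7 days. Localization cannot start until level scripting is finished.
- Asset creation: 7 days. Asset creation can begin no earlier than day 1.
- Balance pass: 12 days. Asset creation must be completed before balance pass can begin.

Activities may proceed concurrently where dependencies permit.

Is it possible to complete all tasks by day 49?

Yes

Asset creation cannot begin until its own release at day 1. It runs from day 1 to 1 + 7 = day 8.
After asset creation (finishes day 8), balance pass can start at day 8 and finishes at day 20.
Level scripting cannot begin until asset creation (finishes day 8, plus 3-day gap → day 11). It runs from day 11 to 11 + 2 = day 13.
Localization waits on level scripting (finishes day 13), so it starts at day 13 and finishes at 13 + 7 = day 20.
QA pass cannot start until localization (finishes day 20, plus 2-day gap → day 22); level scripting (finishes day 13); balance pass (finishes day 20, plus 2-day gap → day 22). The controlling bound is day 22, so QA pass finishes at 22 + 12 = day 34.
Cert submission cannot start until QA pass (finishes day 34, plus 2-day gap → day 36); level scripting (finishes day 13). The controlling bound is day 36, so cert submission finishes at 36 + 5 = day 41.
Patch build needs all of cert submission (finishes day 41); level scripting (finishes day 13, plus 2-day gap → day 15); QA pass (finishes day 34). That puts its earliest start at day 41; it finishes at 41 + 6 = day 47.
Every task is finished by day 47, which is no later than the deadline of 49, so the schedule is feasible.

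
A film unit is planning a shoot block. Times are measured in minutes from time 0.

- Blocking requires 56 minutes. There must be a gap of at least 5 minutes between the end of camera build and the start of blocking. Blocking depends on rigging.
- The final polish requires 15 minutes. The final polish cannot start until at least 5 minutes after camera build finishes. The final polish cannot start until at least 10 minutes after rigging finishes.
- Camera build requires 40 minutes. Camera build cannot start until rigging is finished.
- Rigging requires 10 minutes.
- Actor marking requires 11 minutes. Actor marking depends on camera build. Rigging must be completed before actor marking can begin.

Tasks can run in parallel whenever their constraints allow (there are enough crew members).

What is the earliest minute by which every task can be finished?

111

Rigging has no prerequisites, so it starts at minute 0 and finishes at minute 10.
After rigging (finishes minute 10), camera build can start at minute 10 and finishes at minute 50.
For the final polish: camera build (finishes minute 50, plus 5-minute gap → minute 55); rigging (finishes minute 10, plus 10-minute gap → minute 20). Taking the maximum gives a start of minute 55, and it finishes at 55 + 15 = minute 70.
Actor marking needs all of camera build (finishes minute 50); rigging (finishes minute 10). That puts its earliest start at minute 50; it finishes at 50 + 11 = minute 61.
For blocking: camera build (finishes minute 50, plus 5-minute gap → minute 55); rigging (finishes minute 10). Taking the maximum gives a start of minute 55, and it finishes at 55 + 56 = minute 111.
All tasks are finished once the last one completes. Finish times: Rigging at 10, Camera build at 50, Blocking at 111, Actor marking at 61, The final polish at 70. The latest is minute 111.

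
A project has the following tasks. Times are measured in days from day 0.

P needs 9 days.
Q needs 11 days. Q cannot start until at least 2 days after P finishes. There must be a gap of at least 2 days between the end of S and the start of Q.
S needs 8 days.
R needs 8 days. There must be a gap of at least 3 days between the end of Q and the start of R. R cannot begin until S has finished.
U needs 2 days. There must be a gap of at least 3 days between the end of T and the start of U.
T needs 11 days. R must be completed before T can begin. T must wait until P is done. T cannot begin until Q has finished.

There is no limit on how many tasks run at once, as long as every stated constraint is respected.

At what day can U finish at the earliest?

S can start immediately at day 0; it finishes at day 8.
P has no prerequisites, so it starts at day 0 and finishes at day 9.
Q has to wait for P (finishes day 9, plus 2-day gap → day 11); S (finishes day 8, plus 2-day gap → day 10). The latest of these is day 11, so Q runs day 11 to 11 + 11 = day 22.
R needs all of Q (finishes day 22, plus 3-day gap → day 25); S (finishes day 8). That puts its earliest start at day 25; it finishes at 25 + 8 = day 33.
T needs all of R (finishes day 33); P (finishes day 9); Q (finishes day 22). That puts its earliest start at day 33; it finishes at 33 + 11 = day 44.
After T (finishes day 44, plus 3-day gap → day 47), U can start at day 47 and finishes at day 49.

49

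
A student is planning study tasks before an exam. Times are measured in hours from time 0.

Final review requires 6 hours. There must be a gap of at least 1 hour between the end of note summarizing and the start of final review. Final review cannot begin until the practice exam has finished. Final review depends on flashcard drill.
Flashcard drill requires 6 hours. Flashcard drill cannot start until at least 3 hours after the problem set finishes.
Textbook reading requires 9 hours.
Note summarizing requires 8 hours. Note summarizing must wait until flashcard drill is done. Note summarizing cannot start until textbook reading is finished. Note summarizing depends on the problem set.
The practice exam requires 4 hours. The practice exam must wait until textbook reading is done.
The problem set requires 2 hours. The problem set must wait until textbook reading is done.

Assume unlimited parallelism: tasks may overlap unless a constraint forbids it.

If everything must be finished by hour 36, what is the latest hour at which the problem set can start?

Final review has no dependents, so it just needs to finish by hour 36. Starting by 36 − 6 = hour 30 achieves that.
Note summarizing has to be done before final review (must start by hour 30, minus 1-hour gap → hour 29). That means finishing by hour 29, i.e. starting by 29 − 8 = hour 21.
Flashcard drill has several dependents: note summarizing (must start by hour 21); final review (must start by hour 30). The earliest of those limits is hour 21, so flashcard drill must start by 21 − 6 = hour 15.
The problem set must finish in time for flashcard drill (must start by hour 15, minus 3-hour gap → hour 12); note summarizing (must start by hour 21). The tightest is hour 12, so the problem set must start by 12 − 2 = hour 10.

10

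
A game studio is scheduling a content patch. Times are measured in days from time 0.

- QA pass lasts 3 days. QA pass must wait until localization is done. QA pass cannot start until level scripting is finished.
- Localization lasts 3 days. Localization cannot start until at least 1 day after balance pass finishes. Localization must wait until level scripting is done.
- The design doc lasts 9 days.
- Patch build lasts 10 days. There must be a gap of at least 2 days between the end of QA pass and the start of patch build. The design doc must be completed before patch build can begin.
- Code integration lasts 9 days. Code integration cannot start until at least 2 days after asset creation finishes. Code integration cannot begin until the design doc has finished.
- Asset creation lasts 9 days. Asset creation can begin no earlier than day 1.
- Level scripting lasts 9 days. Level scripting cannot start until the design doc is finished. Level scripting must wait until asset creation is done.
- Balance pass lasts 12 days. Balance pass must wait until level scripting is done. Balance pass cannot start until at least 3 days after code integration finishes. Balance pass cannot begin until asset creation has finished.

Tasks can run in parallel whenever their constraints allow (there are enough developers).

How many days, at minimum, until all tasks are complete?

55

After its own release at day 1, asset creation can start at day 1 and finishes at day 10.
Nothing blocks the design doc, so it runs from day 0 to day 9.
Code integration cannot start until asset creation (finishes day 10, plus 2-day gap → day 12); the design doc (finishes day 9). The controlling bound is day 12, so code integration finishes at 12 + 9 = day 21.
Level scripting cannot start until the design doc (finishes day 9); asset creation (finishes day 10). The controlling bound is day 10, so level scripting finishes at 10 + 9 = day 19.
For balance pass: level scripting (finishes day 19); code integration (finishes day 21, plus 3-day gap → day 24); asset creation (finishes day 10). Taking the maximum gives a start of day 24, and it finishes at 24 + 12 = day 36.
Localization cannot start until balance pass (finishes day 36, plus 1-day gap → day 37); level scripting (finishes day 19). The controlling bound is day 37, so localization finishes at 37 + 3 = day 40.
For QA pass: localization (finishes day 40); level scripting (finishes day 19). Taking the maximum gives a start of day 40, and it finishes at 40 + 3 = day 43.
Patch build cannot start until QA pass (finishes day 43, plus 2-day gap → day 45); the design doc (finishes day 9). The controlling bound is day 45, so patch build finishes at 45 + 10 = day 55.
All tasks are finished once the last one completes. Finish times: The design doc at 9, Asset creation at 10, Level scripting at 19, Code integration at 21, Balance pass at 36, Localization at 40, QA pass at 43, Patch build at 55. The latest is day 55.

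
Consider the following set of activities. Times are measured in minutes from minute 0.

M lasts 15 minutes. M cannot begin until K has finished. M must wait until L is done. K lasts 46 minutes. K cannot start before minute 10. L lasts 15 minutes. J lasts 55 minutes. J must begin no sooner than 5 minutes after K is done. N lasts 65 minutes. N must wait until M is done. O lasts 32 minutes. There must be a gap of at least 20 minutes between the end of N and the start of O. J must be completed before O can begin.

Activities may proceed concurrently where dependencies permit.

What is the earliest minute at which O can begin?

L can start immediately at minute 0; it finishes at minute 15.
After its own release at minute 10, K can start at minute 10 and finishes at minute 56.
M needs all of K (finishes minute 56); L (finishes minute 15). That puts its earliest start at minute 56; it finishes at 56 + 15 = minute 71.
N waits on M (finishes minute 71), so it starts at minute 71 and finishes at 71 + 65 = minute 136.
After K (finishes minute 56, plus 5-minute gap → minute 61), J can start at minute 61 and finishes at minute 116.
O waits on N (finishes minute 136, plus 20-minute gap → minute 156); J (finishes minute 116). The latest of these is minute 156, which is the earliest O can start.

156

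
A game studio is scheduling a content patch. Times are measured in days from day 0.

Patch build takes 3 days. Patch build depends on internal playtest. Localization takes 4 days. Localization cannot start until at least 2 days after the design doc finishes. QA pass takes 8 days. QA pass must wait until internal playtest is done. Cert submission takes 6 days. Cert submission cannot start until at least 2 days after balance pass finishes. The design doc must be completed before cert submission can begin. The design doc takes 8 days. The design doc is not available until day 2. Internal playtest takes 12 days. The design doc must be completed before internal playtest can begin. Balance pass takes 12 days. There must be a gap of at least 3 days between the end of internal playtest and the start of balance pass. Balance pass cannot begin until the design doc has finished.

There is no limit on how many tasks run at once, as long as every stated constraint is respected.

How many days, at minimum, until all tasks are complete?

45

The design doc waits on its own release at day 2, so it starts at day 2 and finishes at 2 + 8 = day 10.
After the design doc (finishes day 10, plus 2-day gap → day 12), localization can start at day 12 and finishes at day 16.
Internal playtest waits on the design doc (finishes day 10), so it starts at day 10 and finishes at 10 + 12 = day 22.
After internal playtest (finishes day 22), patch build can start at day 22 and finishes at day 25.
After internal playtest (finishes day 22), QA pass can start at day 22 and finishes at day 30.
Balance pass needs all of internal playtest (finishes day 22, plus 3-day gap → day 25); the design doc (finishes day 10). That puts its earliest start at day 25; it finishes at 25 + 12 = day 37.
For cert submission: balance pass (finishes day 37, plus 2-day gap → day 39); the design doc (finishes day 10). Taking the maximum gives a start of day 39, and it finishes at 39 + 6 = day 45.
All tasks are finished once the last one completes. Finish times: The design doc at 10, Internal playtest at 22, Balance pass at 37, Localization at 16, QA pass at 30, Cert submission at 45, Patch build at 25. The latest is day 45.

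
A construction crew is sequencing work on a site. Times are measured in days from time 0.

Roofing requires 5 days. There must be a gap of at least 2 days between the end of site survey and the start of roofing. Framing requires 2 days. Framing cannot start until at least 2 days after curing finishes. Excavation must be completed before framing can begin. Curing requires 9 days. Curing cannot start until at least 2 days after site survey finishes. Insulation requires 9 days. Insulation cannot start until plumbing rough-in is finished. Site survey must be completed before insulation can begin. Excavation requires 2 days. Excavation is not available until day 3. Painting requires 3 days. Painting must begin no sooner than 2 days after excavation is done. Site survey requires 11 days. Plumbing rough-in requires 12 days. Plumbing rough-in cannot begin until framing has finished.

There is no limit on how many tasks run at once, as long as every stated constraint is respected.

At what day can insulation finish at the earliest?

Excavation cannot begin until its own release at day 3. It runs from day 3 to 3 + 2 = day 5.
Nothing blocks site survey, so it runs from day 0 to day 11.
Curing waits on site survey (finishes day 11, plus 2-day gap → day 13), so it starts at day 13 and finishes at 13 + 9 = day 22.
Framing has to wait for curing (finishes day 22, plus 2-day gap → day 24); excavation (finishes day 5). The latest of these is day 24, so framing runs day 24 to 24 + 2 = day 26.
After framing (finishes day 26), plumbing rough-in can start at day 26 and finishes at day 38.
Insulation cannot start until plumbing rough-in (finishes day 38); site survey (finishes day 11). The controlling bound is day 38, so insulation finishes at 38 + 9 = day 47.

47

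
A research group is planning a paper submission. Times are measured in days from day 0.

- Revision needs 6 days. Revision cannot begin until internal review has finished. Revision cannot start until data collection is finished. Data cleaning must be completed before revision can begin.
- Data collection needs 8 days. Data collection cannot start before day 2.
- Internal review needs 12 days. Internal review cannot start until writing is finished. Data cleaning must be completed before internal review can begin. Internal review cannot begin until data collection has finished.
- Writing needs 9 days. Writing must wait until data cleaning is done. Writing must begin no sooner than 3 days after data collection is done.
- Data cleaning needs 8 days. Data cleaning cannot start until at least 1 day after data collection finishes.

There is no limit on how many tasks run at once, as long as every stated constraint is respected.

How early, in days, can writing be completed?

Data collection waits on its own release at day 2, so it starts at day 2 and finishes at 2 + 8 = day 10.
Data cleaning waits on data collection (finishes day 10, plus 1-day gap → day 11), so it starts at day 11 and finishes at 11 + 8 = day 19.
Writing has to wait for data cleaning (finishes day 19); data collection (finishes day 10, plus 3-day gap → day 13). The latest of these is day 19, so writing runs day 19 to 19 + 9 = day 28.

28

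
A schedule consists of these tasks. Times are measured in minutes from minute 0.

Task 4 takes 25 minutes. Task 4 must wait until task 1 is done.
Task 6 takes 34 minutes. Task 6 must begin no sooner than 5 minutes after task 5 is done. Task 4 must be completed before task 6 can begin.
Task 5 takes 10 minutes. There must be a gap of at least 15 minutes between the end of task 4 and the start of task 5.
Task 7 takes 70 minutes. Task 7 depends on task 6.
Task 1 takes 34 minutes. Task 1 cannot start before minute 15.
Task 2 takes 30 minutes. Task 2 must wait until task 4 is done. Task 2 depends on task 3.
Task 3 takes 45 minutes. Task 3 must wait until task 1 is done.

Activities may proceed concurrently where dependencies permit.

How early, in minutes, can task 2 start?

Task 1 cannot begin until its own release at minute 15. It runs from minute 15 to 15 + 34 = minute 49.
Task 4 waits on task 1 (finishes minute 49), so it starts at minute 49 and finishes at 49 + 25 = minute 74.
Task 3 waits on task 1 (finishes minute 49), so it starts at minute 49 and finishes at 49 + 45 = minute 94.
Task 2 waits on task 4 (finishes minute 74); task 3 (finishes minute 94). The latest of these is minute 94, which is the earliest task 2 can start.

94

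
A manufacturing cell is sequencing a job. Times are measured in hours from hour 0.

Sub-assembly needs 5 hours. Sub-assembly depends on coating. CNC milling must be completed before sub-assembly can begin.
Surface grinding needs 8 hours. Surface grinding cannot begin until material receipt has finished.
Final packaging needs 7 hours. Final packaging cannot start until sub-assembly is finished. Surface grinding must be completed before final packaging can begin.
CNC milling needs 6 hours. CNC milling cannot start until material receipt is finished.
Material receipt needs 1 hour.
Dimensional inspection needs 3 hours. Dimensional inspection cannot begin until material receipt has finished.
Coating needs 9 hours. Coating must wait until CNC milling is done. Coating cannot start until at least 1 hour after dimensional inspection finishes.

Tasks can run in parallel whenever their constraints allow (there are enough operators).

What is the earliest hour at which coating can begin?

Material receipt has no prerequisites, so it starts at hour 0 and finishes at hour 1.
Dimensional inspection cannot begin until material receipt (finishes hour 1). It runs from hour 1 to 1 + 3 = hour 4.
After material receipt (finishes hour 1), CNC milling can start at hour 1 and finishes at hour 7.
Coating waits on CNC milling (finishes hour 7); dimensional inspection (finishes hour 4, plus 1-hour gap → hour 5). The latest of these is hour 7, which is the earliest coating can start.

7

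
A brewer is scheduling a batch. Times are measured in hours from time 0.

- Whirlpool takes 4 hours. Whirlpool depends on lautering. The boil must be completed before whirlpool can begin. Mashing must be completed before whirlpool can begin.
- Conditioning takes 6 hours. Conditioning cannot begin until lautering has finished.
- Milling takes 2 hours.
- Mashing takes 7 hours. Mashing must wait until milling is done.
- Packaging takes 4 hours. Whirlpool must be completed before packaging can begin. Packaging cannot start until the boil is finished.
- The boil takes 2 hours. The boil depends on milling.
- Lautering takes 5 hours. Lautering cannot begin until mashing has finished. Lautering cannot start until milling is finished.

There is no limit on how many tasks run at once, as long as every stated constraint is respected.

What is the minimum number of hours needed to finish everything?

22

Milling has no prerequisites, so it starts at hour 0 and finishes at hour 2.
The boil waits on milling (finishes hour 2), so it starts at hour 2 and finishes at 2 + 2 = hour 4.
After milling (finishes hour 2), mashing can start at hour 2 and finishes at hour 9.
Lautering has to wait for mashing (finishes hour 9); milling (finishes hour 2). The latest of these is hour 9, so lautering runs hour 9 to 9 + 5 = hour 14.
After lautering (finishes hour 14), conditioning can start at hour 14 and finishes at hour 20.
Whirlpool has to wait for lautering (finishes hour 14); the boil (finishes hour 4); mashing (finishes hour 9). The latest of these is hour 14, so whirlpool runs hour 14 to 14 + 4 = hour 18.
Packaging needs all of whirlpool (finishes hour 18); the boil (finishes hour 4). That puts its earliest start at hour 18; it finishes at 18 + 4 = hour 22.
All tasks are finished once the last one completes. Finish times: Milling at 2, Mashing at 9, Lautering at 14, The boil at 4, Whirlpool at 18, Conditioning at 20, Packaging at 22. The latest is hour 22.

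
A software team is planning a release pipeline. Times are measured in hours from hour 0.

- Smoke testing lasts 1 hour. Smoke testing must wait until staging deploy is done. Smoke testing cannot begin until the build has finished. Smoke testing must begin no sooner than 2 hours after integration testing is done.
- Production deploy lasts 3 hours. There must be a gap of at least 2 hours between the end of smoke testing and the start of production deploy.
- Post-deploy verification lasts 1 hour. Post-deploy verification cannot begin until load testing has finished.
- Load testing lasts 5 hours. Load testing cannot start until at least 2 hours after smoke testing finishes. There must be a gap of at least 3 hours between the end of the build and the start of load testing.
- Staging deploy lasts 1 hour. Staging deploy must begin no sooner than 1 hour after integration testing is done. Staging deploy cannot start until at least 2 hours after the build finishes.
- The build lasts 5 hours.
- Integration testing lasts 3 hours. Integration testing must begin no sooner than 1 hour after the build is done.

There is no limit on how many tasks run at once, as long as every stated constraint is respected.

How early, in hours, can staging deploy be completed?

The build can start immediately at hour 0; it finishes at hour 5.
Integration testing waits on the build (finishes hour 5, plus 1-hour gap → hour 6), so it starts at hour 6 and finishes at 6 + 3 = hour 9.
For staging deploy: integration testing (finishes hour 9, plus 1-hour gap → hour 10); the build (finishes hour 5, plus 2-hour gap → hour 7). Taking the maximum gives a start of hour 10, and it finishes at 10 + 1 = hour 11.

11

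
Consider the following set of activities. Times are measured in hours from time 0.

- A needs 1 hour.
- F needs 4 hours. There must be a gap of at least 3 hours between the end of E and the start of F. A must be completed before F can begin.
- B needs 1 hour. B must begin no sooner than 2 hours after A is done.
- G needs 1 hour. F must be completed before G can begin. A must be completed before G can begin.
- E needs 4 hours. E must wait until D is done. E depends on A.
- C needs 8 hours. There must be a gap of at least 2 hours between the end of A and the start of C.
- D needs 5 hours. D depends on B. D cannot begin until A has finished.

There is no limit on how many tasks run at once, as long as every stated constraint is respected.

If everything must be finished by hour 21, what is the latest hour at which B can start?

G has no dependents, so it just needs to finish by hour 21. Starting by 21 − 1 = hour 20 achieves that.
F feeds into G (must start by hour 20); so F must finish by hour 20 and therefore start by hour 16.
E must finish before F (must start by hour 16, minus 3-hour gap → hour 13). With a 4-hour duration, E must start by 13 − 4 = hour 9.
D has to be done before E (must start by hour 9). That means finishing by hour 9, i.e. starting by 9 − 5 = hour 4.
B must finish before D (must start by hour 4). With a 1-hour duration, B must start by 4 − 1 = hour 3.

3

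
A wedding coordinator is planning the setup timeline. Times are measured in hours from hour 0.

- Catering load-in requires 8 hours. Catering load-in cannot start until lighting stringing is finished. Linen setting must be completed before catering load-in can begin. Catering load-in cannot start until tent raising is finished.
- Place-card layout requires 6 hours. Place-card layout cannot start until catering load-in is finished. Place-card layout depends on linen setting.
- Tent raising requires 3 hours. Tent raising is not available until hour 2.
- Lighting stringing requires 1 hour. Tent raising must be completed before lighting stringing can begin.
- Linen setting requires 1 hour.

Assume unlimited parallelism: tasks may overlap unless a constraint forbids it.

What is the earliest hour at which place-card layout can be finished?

20

Linen setting can start immediately at hour 0; it finishes at hour 1.
After its own release at hour 2, tent raising can start at hour 2 and finishes at hour 5.
Lighting stringing cannot begin until tent raising (finishes hour 5). It runs from hour 5 to 5 + 1 = hour 6.
Catering load-in needs all of lighting stringing (finishes hour 6); linen setting (finishes hour 1); tent raising (finishes hour 5). That puts its earliest start at hour 6; it finishes at 6 + 8 = hour 14.
Place-card layout cannot start until catering load-in (finishes hour 14); linen setting (finishes hour 1). The controlling bound is hour 14, so place-card layout finishes at 14 + 6 = hour 20.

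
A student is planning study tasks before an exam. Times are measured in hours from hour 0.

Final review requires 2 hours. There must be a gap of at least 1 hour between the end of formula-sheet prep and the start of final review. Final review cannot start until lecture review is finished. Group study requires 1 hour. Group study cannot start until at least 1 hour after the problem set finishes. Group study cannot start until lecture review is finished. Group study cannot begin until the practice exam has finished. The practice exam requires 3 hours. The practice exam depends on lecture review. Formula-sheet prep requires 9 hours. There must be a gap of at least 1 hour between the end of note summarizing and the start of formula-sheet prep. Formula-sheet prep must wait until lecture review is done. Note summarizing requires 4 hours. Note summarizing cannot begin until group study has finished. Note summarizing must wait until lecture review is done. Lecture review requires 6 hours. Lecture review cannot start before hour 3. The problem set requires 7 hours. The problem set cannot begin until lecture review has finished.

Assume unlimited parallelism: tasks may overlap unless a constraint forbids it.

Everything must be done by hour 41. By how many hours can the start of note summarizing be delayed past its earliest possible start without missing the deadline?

After its own release at hour 3, lecture review can start at hour 3 and finishes at hour 9.
The practice exam waits on lecture review (finishes hour 9), so it starts at hour 9 and finishes at 9 + 3 = hour 12.
After lecture review (finishes hour 9), the problem set can start at hour 9 and finishes at hour 16.
Group study cannot start until the problem set (finishes hour 16, plus 1-hour gap → hour 17); lecture review (finishes hour 9); the practice exam (finishes hour 12). The controlling bound is hour 17, so group study finishes at 17 + 1 = hour 18.
Note summarizing cannot start until group study (finishes hour 18); lecture review (finishes hour 9). The controlling bound is hour 18, so note summarizing finishes at 18 + 4 = hour 22.

Working backward from the deadline:
Nothing follows final review; the deadline of hour 41 is its only limit. It must start by 41 − 2 = hour 39.
Since final review (must start by hour 39, minus 1-hour gap → hour 38) depends on it, formula-sheet prep must finish by hour 38. Backing off its 9-hour duration gives a latest start of hour 29.
Since formula-sheet prep (must start by hour 29, minus 1-hour gap → hour 28) depends on it, note summarizing must finish by hour 28. Backing off its 4-hour duration gives a latest start of hour 24.
So note summarizing can start as early as hour 18 and as late as hour 24, giving 24 − 18 = 6 hours of slack.

6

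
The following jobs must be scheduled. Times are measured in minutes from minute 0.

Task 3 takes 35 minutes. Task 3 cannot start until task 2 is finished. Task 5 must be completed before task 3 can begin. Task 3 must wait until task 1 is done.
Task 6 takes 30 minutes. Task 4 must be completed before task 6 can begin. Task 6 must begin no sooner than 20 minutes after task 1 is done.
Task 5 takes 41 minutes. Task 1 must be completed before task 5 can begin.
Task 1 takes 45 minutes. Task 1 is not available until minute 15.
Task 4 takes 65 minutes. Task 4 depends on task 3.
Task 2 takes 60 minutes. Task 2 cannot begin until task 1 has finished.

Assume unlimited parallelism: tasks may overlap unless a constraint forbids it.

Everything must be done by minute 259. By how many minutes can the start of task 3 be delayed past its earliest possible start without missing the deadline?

After its own release at minute 15, task 1 can start at minute 15 and finishes at minute 60.
Task 5 waits on task 1 (finishes minute 60), so it starts at minute 60 and finishes at 60 + 41 = minute 101.
Task 2 cannot begin until task 1 (finishes minute 60). It runs from minute 60 to 60 + 60 = minute 120.
Task 3 has to wait for task 2 (finishes minute 120); task 5 (finishes minute 101); task 1 (finishes minute 60). The latest of these is minute 120, so task 3 runs minute 120 to 120 + 35 = minute 155.

Working backward from the deadline:
To finish by minute 259, task 6 (duration 30) must start no later than minute 229.
Task 4 must finish before task 6 (must start by minute 229). With a 65-minute duration, task 4 must start by 229 − 65 = minute 164.
Task 3 has to be done before task 4 (must start by minute 164). That means finishing by minute 164, i.e. starting by 164 − 35 = minute 129.
So task 3 can start as early as minute 120 and as late as minute 129, giving 129 − 120 = 9 minutes of slack.

9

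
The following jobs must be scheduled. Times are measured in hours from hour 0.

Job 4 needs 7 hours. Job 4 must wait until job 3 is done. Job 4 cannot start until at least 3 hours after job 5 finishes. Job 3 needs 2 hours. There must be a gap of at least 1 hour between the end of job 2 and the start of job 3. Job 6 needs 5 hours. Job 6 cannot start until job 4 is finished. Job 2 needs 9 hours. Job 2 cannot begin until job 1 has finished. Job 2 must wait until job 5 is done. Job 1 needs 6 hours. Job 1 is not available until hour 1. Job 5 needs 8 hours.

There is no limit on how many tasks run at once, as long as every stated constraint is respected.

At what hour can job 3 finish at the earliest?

Job 5 has no prerequisites, so it starts at hour 0 and finishes at hour 8.
After its own release at hour 1, job 1 can start at hour 1 and finishes at hour 7.
Job 2 has to wait for job 1 (finishes hour 7); job 5 (finishes hour 8). The latest of these is hour 8, so job 2 runs hour 8 to 8 + 9 = hour 17.
After job 2 (finishes hour 17, plus 1-hour gap → hour 18), job 3 can start at hour 18 and finishes at hour 20.

20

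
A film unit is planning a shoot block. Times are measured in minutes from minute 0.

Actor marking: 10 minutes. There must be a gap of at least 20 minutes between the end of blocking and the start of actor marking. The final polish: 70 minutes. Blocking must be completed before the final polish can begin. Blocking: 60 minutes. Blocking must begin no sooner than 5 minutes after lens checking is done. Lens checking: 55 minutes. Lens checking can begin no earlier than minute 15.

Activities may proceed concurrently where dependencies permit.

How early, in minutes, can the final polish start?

135

After its own release at minute 15, lens checking can start at minute 15 and finishes at minute 70.
After lens checking (finishes minute 70, plus 5-minute gap → minute 75), blocking can start at minute 75 and finishes at minute 135.
The final polish waits on blocking (finishes minute 135), so the earliest it can start is minute 135.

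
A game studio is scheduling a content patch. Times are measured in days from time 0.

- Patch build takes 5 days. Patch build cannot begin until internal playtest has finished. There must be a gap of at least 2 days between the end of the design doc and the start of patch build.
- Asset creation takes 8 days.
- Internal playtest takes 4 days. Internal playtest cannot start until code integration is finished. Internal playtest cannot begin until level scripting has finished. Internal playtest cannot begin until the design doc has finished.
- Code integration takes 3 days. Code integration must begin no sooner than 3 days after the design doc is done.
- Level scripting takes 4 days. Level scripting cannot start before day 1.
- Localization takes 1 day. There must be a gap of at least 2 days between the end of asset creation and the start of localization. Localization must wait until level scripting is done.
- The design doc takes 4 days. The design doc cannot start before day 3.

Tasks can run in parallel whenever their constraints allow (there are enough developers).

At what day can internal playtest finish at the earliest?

Level scripting waits on its own release at day 1, so it starts at day 1 and finishes at 1 + 4 = day 5.
The design doc waits on its own release at day 3, so it starts at day 3 and finishes at 3 + 4 = day 7.
After the design doc (finishes day 7, plus 3-day gap → day 10), code integration can start at day 10 and finishes at day 13.
Internal playtest cannot start until code integration (finishes day 13); level scripting (finishes day 5); the design doc (finishes day 7). The controlling bound is day 13, so internal playtest finishes at 13 + 4 = day 17.

17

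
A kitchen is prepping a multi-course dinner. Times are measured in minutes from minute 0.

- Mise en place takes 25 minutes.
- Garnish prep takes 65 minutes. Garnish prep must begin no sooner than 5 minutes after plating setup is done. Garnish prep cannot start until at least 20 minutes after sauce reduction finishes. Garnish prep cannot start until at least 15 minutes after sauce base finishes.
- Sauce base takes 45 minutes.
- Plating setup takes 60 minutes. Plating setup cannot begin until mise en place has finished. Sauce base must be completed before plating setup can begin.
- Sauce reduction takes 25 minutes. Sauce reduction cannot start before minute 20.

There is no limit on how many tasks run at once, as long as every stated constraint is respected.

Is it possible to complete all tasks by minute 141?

After its own release at minute 20, sauce reduction can start at minute 20 and finishes at minute 45.
Nothing blocks sauce base, so it runs from minute 0 to minute 45.
Nothing blocks mise en place, so it runs from minute 0 to minute 25.
Plating setup cannot start until mise en place (finishes minute 25); sauce base (finishes minute 45). The controlling bound is minute 45, so plating setup finishes at 45 + 60 = minute 105.
Garnish prep has to wait for plating setup (finishes minute 105, plus 5-minute gap → minute 110); sauce reduction (finishes minute 45, plus 20-minute gap → minute 65); sauce base (finishes minute 45, plus 15-minute gap → minute 60). The latest of these is minute 110, so garnish prep runs minute 110 to 110 + 65 = minute 175.
The earliest everything can be done is minute 175, which is after the deadline of 141, so it is not possible.

No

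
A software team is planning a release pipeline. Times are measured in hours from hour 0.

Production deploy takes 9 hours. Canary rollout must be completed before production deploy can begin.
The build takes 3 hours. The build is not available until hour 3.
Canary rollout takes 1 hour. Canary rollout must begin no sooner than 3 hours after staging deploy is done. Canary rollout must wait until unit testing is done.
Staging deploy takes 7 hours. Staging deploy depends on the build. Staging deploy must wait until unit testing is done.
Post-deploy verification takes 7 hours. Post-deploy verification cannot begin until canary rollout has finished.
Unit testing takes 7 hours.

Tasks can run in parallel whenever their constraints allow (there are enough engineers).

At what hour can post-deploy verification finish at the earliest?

Nothing blocks unit testing, so it runs from hour 0 to hour 7.
After its own release at hour 3, the build can start at hour 3 and finishes at hour 6.
For staging deploy: the build (finishes hour 6); unit testing (finishes hour 7). Taking the maximum gives a start of hour 7, and it finishes at 7 + 7 = hour 14.
Canary rollout needs all of staging deploy (finishes hour 14, plus 3-hour gap → hour 17); unit testing (finishes hour 7). That puts its earliest start at hour 17; it finishes at 17 + 1 = hour 18.
Post-deploy verification cannot begin until canary rollout (finishes hour 18). It runs from hour 18 to 18 + 7 = hour 25.

25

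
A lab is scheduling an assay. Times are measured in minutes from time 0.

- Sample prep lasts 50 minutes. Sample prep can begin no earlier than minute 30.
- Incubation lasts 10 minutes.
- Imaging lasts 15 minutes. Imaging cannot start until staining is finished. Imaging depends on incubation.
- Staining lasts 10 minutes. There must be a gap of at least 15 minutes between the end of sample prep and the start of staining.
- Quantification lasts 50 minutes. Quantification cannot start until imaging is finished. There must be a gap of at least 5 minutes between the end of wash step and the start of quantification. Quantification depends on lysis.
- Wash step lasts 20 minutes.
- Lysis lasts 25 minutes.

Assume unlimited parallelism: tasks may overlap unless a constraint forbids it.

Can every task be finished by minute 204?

Yes

Wash step can start immediately at minute 0; it finishes at minute 20.
Incubation can start immediately at minute 0; it finishes at minute 10.
Lysis has no prerequisites, so it starts at minute 0 and finishes at minute 25.
After its own release at minute 30, sample prep can start at minute 30 and finishes at minute 80.
After sample prep (finishes minute 80, plus 15-minute gap → minute 95), staining can start at minute 95 and finishes at minute 105.
Imaging needs all of staining (finishes minute 105); incubation (finishes minute 10). That puts its earliest start at minute 105; it finishes at 105 + 15 = minute 120.
For quantification: imaging (finishes minute 120); wash step (finishes minute 20, plus 5-minute gap → minute 25); lysis (finishes minute 25). Taking the maximum gives a start of minute 120, and it finishes at 120 + 50 = minute 170.
Every task is finished by minute 170, which is no later than the deadline of 204, so the schedule is feasible.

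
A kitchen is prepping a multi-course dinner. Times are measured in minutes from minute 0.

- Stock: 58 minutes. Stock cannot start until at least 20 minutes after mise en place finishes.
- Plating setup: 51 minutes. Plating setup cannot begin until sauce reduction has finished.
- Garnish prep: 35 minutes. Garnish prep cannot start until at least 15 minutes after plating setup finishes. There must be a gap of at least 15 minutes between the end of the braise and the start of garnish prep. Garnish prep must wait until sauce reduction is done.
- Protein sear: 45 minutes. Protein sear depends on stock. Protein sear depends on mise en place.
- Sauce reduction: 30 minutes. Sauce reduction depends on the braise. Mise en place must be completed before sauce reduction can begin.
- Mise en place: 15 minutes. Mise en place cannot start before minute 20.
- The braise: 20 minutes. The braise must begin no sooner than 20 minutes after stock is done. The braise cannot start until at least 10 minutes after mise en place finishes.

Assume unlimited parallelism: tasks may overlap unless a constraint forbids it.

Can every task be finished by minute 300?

Yes

After its own release at minute 20, mise en place can start at minute 20 and finishes at minute 35.
Stock cannot begin until mise en place (finishes minute 35, plus 20-minute gap → minute 55). It runs from minute 55 to 55 + 58 = minute 113.
Protein sear has to wait for stock (finishes minute 113); mise en place (finishes minute 35). The latest of these is minute 113, so protein sear runs minute 113 to 113 + 45 = minute 158.
The braise needs all of stock (finishes minute 113, plus 20-minute gap → minute 133); mise en place (finishes minute 35, plus 10-minute gap → minute 45). That puts its earliest start at minute 133; it finishes at 133 + 20 = minute 153.
Sauce reduction needs all of the braise (finishes minute 153); mise en place (finishes minute 35). That puts its earliest start at minute 153; it finishes at 153 + 30 = minute 183.
Plating setup waits on sauce reduction (finishes minute 183), so it starts at minute 183 and finishes at 183 + 51 = minute 234.
Garnish prep cannot start until plating setup (finishes minute 234, plus 15-minute gap → minute 249); the braise (finishes minute 153, plus 15-minute gap → minute 168); sauce reduction (finishes minute 183). The controlling bound is minute 249, so garnish prep finishes at 249 + 35 = minute 284.
Every task is finished by minute 284, which is no later than the deadline of 300, so the schedule is feasible.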